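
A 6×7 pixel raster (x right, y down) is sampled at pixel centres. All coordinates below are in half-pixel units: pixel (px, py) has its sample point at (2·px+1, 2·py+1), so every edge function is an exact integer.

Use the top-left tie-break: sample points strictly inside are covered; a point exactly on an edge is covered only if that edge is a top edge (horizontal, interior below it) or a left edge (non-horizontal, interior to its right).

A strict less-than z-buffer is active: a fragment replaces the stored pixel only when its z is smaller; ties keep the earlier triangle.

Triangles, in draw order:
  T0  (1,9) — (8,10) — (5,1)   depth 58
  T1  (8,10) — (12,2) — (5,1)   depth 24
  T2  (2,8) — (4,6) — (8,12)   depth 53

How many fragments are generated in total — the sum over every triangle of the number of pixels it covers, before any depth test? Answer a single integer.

T0:
  2·area = 60  (B↔C swapped to make it positive)
  edge (1, 9)→(5, 1): d=(4,-8) top-left  bias=+0
  edge (5, 1)→(8, 10): d=(3,9) right/bottom  bias=-1
  edge (8, 10)→(1, 9): d=(-7,-1) top-left  bias=+0
    (2,0)@(5, 1): e=[0,0,60] → ·  [on edge]
    (2,1)@(5, 3): e=[8,6,46] → █
    (3,1)@(7, 3): e=[24,-12,48] → ·
    (1,2)@(3, 5): e=[0,30,30] → █  [on edge]
    (3,2)@(7, 5): e=[32,-6,34] → ·
    (1,3)@(3, 7): e=[8,36,16] → █
    (3,3)@(7, 7): e=[40,0,20] → ·  [on edge]
    (0,4)@(1, 9): e=[0,60,0] → █  [on edge]
    (3,4)@(7, 9): e=[48,6,6] → █
    (4,4)@(9, 9): e=[64,-12,8] → ·
    (0,5)@(1, 11): e=[8,66,-14] → ·
    (1,5)@(3, 11): e=[24,48,-12] → ·
    (4,6)@(9, 13): e=[80,0,-20] → ·  [on edge]
  covered (9 px):
    · · · · · ·
    · · █ · · ·
    · █ █ · · ·
    · █ █ · · ·
    █ █ █ █ · ·
    · · · · · ·
    · · · · · ·
T1:
  2·area = 60  (B↔C swapped to make it positive)
  edge (8, 10)→(5, 1): d=(-3,-9) top-left  bias=+0
  edge (5, 1)→(12, 2): d=(7,1) right/bottom  bias=-1
  edge (12, 2)→(8, 10): d=(-4,8) right/bottom  bias=-1
    (2,0)@(5, 1): e=[0,0,60] → ·  [on edge]
    (3,1)@(7, 3): e=[12,12,36] → █
    (4,1)@(9, 3): e=[30,10,20] → █
    (5,1)@(11, 3): e=[48,8,4] → █
    (3,2)@(7, 5): e=[6,26,28] → █
    (5,2)@(11, 5): e=[42,22,-4] → ·
    (3,3)@(7, 7): e=[0,40,20] → █  [on edge]
    (5,3)@(11, 7): e=[36,36,-12] → ·
    (3,4)@(7, 9): e=[-6,54,12] → ·
    (4,4)@(9, 9): e=[12,52,-4] → ·
    (4,6)@(9, 13): e=[0,80,-20] → ·  [on edge]
  covered (7 px):
    · · · · · ·
    · · · █ █ █
    · · · █ █ ·
    · · · █ █ ·
    · · · · · ·
    · · · · · ·
    · · · · · ·
T2:
  2·area = 20
  edge (2, 8)→(4, 6): d=(2,-2) top-left  bias=+0
  edge (4, 6)→(8, 12): d=(4,6) right/bottom  bias=-1
  edge (8, 12)→(2, 8): d=(-6,-4) top-left  bias=+0
    (4,0)@(9, 1): e=[0,-50,70] → ·  [on edge]
    (3,1)@(7, 3): e=[0,-30,50] → ·  [on edge]
    (2,2)@(5, 5): e=[0,-10,30] → ·  [on edge]
    (1,3)@(3, 7): e=[0,10,10] → █  [on edge]
    (2,3)@(5, 7): e=[4,-2,18] → ·
    (0,4)@(1, 9): e=[0,30,-10] → ·  [on edge]
    (1,4)@(3, 9): e=[4,18,-2] → ·
    (2,4)@(5, 9): e=[8,6,6] → █
    (3,4)@(7, 9): e=[12,-6,14] → ·
    (2,5)@(5, 11): e=[12,14,-6] → ·
    (3,5)@(7, 11): e=[16,2,2] → █
    (4,5)@(9, 11): e=[20,-10,10] → ·
  covered (3 px):
    · · · · · ·
    · · · · · ·
    · · · · · ·
    · █ · · · ·
    · · █ · · ·
    · · · █ · ·
    · · · · · ·

Answer: 19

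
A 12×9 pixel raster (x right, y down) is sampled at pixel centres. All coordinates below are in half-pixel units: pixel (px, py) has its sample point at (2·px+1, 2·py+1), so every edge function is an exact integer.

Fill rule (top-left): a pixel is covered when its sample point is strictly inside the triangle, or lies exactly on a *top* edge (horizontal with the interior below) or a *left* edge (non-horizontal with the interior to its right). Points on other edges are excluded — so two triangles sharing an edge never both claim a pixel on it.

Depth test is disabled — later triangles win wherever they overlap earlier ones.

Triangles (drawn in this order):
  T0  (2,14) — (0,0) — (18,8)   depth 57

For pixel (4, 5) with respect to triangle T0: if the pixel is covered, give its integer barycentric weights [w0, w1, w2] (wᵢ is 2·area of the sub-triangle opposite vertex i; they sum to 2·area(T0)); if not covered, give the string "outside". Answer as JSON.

T0:
  2·area = 236
  edge (2, 14)→(0, 0): d=(-2,-14) top-left  bias=+0
  edge (0, 0)→(18, 8): d=(18,8) right/bottom  bias=-1
  edge (18, 8)→(2, 14): d=(-16,6) right/bottom  bias=-1
    (0,0)@(1, 1): e=[12,10,214] → #
    (1,0)@(3, 1): e=[40,-6,202] → ·
    (0,1)@(1, 3): e=[8,46,182] → #
    (1,1)@(3, 3): e=[36,30,170] → #
    (2,1)@(5, 3): e=[64,14,158] → #
    (3,1)@(7, 3): e=[92,-2,146] → ·
    (0,2)@(1, 5): e=[4,82,150] → #
    (3,2)@(7, 5): e=[88,34,114] → #
    (4,2)@(9, 5): e=[116,18,102] → #
    (5,2)@(11, 5): e=[144,2,90] → #
    (6,2)@(13, 5): e=[172,-14,78] → ·
    (0,3)@(1, 7): e=[0,118,118] → #  [on edge]
  covered (30 px):
    # · · · · · · · · · · ·
    # # # · · · · · · · · ·
    # # # # # # · · · · · ·
    # # # # # # # # · · · ·
    · # # # # # # # · · · ·
    · # # # # · · · · · · ·
    · # · · · · · · · · · ·
    · · · · · · · · · · · ·
    · · · · · · · · · · · ·

Result: [126,6,104]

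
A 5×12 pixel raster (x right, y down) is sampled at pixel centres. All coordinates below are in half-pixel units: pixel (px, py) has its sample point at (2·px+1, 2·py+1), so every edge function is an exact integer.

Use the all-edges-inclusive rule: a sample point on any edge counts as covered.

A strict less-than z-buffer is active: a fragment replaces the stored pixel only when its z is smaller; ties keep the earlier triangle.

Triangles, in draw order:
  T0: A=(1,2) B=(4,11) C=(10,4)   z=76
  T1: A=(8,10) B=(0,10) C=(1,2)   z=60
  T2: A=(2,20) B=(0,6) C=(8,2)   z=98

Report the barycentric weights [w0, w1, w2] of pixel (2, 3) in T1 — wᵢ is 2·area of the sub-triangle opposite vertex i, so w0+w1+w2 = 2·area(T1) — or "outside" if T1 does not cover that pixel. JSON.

T0:
  2·area = 75  (B↔C swapped to make it positive)
  edge (1, 2)→(10, 4): d=(9,2) inclusive
  edge (10, 4)→(4, 11): d=(-6,7) inclusive
  edge (4, 11)→(1, 2): d=(-3,-9) inclusive
    (1,1)@(3, 3): e=[5,55,15] → X
    (2,1)@(5, 3): e=[1,41,33] → X
    (3,1)@(7, 3): e=[-3,27,51] → .
    (1,2)@(3, 5): e=[23,43,9] → X
    (3,2)@(7, 5): e=[15,15,45] → X
    (4,2)@(9, 5): e=[11,1,63] → X
    (1,3)@(3, 7): e=[41,31,3] → X
    (4,3)@(9, 7): e=[29,-11,57] → .
    (1,4)@(3, 9): e=[59,19,-3] → .
    (2,4)@(5, 9): e=[55,5,15] → X
    (3,4)@(7, 9): e=[51,-9,33] → .
    (2,5)@(5, 11): e=[73,-7,9] → .
  covered (10 px):
    . . . . .
    . X X . .
    . X X X X
    . X X X .
    . . X . .
    . . . . .
    . . . . .
    . . . . .
    . . . . .
    . . . . .
    . . . . .
    . . . . .
T1:
  2·area = 64
  edge (8, 10)→(0, 10): d=(-8,0) inclusive
  edge (0, 10)→(1, 2): d=(1,-8) inclusive
  edge (1, 2)→(8, 10): d=(7,8) inclusive
    (0,1)@(1, 3): e=[56,1,7] → X
    (1,1)@(3, 3): e=[56,17,-9] → .
    (0,2)@(1, 5): e=[40,3,21] → X
    (1,2)@(3, 5): e=[40,19,5] → X
    (2,2)@(5, 5): e=[40,35,-11] → .
    (0,3)@(1, 7): e=[24,5,35] → X
    (2,3)@(5, 7): e=[24,37,3] → X
    (3,3)@(7, 7): e=[24,53,-13] → .
    (0,4)@(1, 9): e=[8,7,49] → X
    (3,4)@(7, 9): e=[8,55,1] → X
    (4,4)@(9, 9): e=[8,71,-15] → .
    (0,5)@(1, 11): e=[-8,9,63] → .
  covered (10 px):
    . . . . .
    X . . . .
    X X . . .
    X X X . .
    X X X X .
    . . . . .
    . . . . .
    . . . . .
    . . . . .
    . . . . .
    . . . . .
    . . . . .
T2:
  2·area = 120
  edge (2, 20)→(0, 6): d=(-2,-14) inclusive
  edge (0, 6)→(8, 2): d=(8,-4) inclusive
  edge (8, 2)→(2, 20): d=(-6,18) inclusive
    (3,1)@(7, 3): e=[104,4,12] → X
    (4,1)@(9, 3): e=[132,12,-24] → .
    (1,2)@(3, 5): e=[44,4,72] → X
    (2,2)@(5, 5): e=[72,12,36] → X
    (3,2)@(7, 5): e=[100,20,0] → X  [on edge]
    (4,2)@(9, 5): e=[128,28,-36] → .
    (0,3)@(1, 7): e=[12,12,96] → X
    (3,3)@(7, 7): e=[96,36,-12] → .
    (0,4)@(1, 9): e=[8,28,84] → X
    (3,4)@(7, 9): e=[92,52,-24] → .
    (0,5)@(1, 11): e=[4,44,72] → X
    (2,5)@(5, 11): e=[60,60,0] → X  [on edge]
    (0,6)@(1, 13): e=[0,60,60] → X  [on edge]
    (1,8)@(3, 17): e=[20,100,0] → X  [on edge]
    (0,11)@(1, 23): e=[-20,140,0] → .  [on edge]
  covered (17 px):
    . . . . .
    . . . X .
    . X X X .
    X X X . .
    X X X . .
    X X X . .
    X X . . .
    . X . . .
    . X . . .
    . . . . .
    . . . . .
    . . . . .

Final: [37,3,24]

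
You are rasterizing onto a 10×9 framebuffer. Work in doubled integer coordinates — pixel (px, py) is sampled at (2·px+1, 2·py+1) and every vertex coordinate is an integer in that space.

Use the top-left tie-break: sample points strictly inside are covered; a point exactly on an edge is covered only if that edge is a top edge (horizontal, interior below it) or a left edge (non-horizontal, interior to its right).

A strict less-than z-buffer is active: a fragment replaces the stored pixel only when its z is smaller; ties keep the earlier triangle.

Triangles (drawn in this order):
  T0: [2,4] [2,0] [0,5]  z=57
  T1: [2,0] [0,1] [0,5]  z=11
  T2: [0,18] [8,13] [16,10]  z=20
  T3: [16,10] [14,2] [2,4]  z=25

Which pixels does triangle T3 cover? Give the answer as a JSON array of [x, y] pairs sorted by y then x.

T0:
  2·area = 8  (B↔C swapped to make it positive)
  edge (2, 4)→(0, 5): d=(-2,1) right/bottom  bias=-1
  edge (0, 5)→(2, 0): d=(2,-5) top-left  bias=+0
  edge (2, 0)→(2, 4): d=(0,4) right/bottom  bias=-1
    (0,1)@(1, 3): e=[3,1,4] → #
    (1,1)@(3, 3): e=[1,11,-4] → ·
    (0,2)@(1, 5): e=[-1,5,4] → ·
  covered (1 px):
    · · · · · · · · · ·
    # · · · · · · · · ·
    · · · · · · · · · ·
    · · · · · · · · · ·
    · · · · · · · · · ·
    · · · · · · · · · ·
    · · · · · · · · · ·
    · · · · · · · · · ·
    · · · · · · · · · ·
T1:
  2·area = 8  (B↔C swapped to make it positive)
  edge (2, 0)→(0, 5): d=(-2,5) right/bottom  bias=-1
  edge (0, 5)→(0, 1): d=(0,-4) top-left  bias=+0
  edge (0, 1)→(2, 0): d=(2,-1) top-left  bias=+0
    (0,0)@(1, 1): e=[3,4,1] → #
    (1,0)@(3, 1): e=[-7,12,3] → ·
    (0,1)@(1, 3): e=[-1,4,5] → ·
  covered (1 px):
    # · · · · · · · · ·
    · · · · · · · · · ·
    · · · · · · · · · ·
    · · · · · · · · · ·
    · · · · · · · · · ·
    · · · · · · · · · ·
    · · · · · · · · · ·
    · · · · · · · · · ·
    · · · · · · · · · ·
T2:
  2·area = 16
  edge (0, 18)→(8, 13): d=(8,-5) top-left  bias=+0
  edge (8, 13)→(16, 10): d=(8,-3) top-left  bias=+0
  edge (16, 10)→(0, 18): d=(-16,8) right/bottom  bias=-1
    (4,6)@(9, 13): e=[5,3,8] → #
    (5,6)@(11, 13): e=[15,9,-8] → ·
    (2,7)@(5, 15): e=[1,7,8] → #
    (3,7)@(7, 15): e=[11,13,-8] → ·
    (4,7)@(9, 15): e=[21,19,-24] → ·
    (2,8)@(5, 17): e=[17,23,-24] → ·
  covered (2 px):
    · · · · · · · · · ·
    · · · · · · · · · ·
    · · · · · · · · · ·
    · · · · · · · · · ·
    · · · · · · · · · ·
    · · · · · · · · · ·
    · · · · # · · · · ·
    · · # · · · · · · ·
    · · · · · · · · · ·
T3:
  2·area = 100  (B↔C swapped to make it positive)
  edge (16, 10)→(2, 4): d=(-14,-6) top-left  bias=+0
  edge (2, 4)→(14, 2): d=(12,-2) top-left  bias=+0
  edge (14, 2)→(16, 10): d=(2,8) right/bottom  bias=-1
    (4,1)@(9, 3): e=[56,2,42] → #
    (5,1)@(11, 3): e=[68,6,26] → #
    (6,1)@(13, 3): e=[80,10,10] → #
    (7,1)@(15, 3): e=[92,14,-6] → ·
    (2,2)@(5, 5): e=[4,18,78] → #
    (3,2)@(7, 5): e=[16,22,62] → #
    (7,2)@(15, 5): e=[64,38,-2] → ·
    (2,3)@(5, 7): e=[-24,42,82] → ·
    (3,3)@(7, 7): e=[-12,46,66] → ·
    (4,3)@(9, 7): e=[0,50,50] → #  [on edge]
    (7,3)@(15, 7): e=[36,62,2] → #
    (8,3)@(17, 7): e=[48,66,-14] → ·
  covered (13 px):
    · · · · · · · · · ·
    · · · · # # # · · ·
    · · # # # # # · · ·
    · · · · # # # # · ·
    · · · · · · · # · ·
    · · · · · · · · · ·
    · · · · · · · · · ·
    · · · · · · · · · ·
    · · · · · · · · · ·

Final: [[4,1],[5,1],[6,1],[2,2],[3,2],[4,2],[5,2],[6,2],[4,3],[5,3],[6,3],[7,3],[7,4]]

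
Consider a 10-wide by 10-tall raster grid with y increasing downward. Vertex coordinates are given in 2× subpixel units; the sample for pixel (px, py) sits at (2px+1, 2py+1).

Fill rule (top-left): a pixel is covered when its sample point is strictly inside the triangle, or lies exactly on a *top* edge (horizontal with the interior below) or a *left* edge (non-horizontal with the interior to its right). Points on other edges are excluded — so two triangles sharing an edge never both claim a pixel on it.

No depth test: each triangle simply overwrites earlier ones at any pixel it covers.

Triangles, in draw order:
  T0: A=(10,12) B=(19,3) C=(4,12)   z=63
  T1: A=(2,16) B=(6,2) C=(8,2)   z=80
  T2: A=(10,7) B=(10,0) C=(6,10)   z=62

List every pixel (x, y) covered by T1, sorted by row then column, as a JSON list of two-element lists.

T0:
  2·area = 54  (B↔C swapped to make it positive)
  edge (10, 12)→(4, 12): d=(-6,0) right/bottom  bias=-1
  edge (4, 12)→(19, 3): d=(15,-9) top-left  bias=+0
  edge (19, 3)→(10, 12): d=(-9,9) right/bottom  bias=-1
    (9,1)@(19, 3): e=[54,0,0] → ·  [on edge]
    (8,2)@(17, 5): e=[42,12,0] → ·  [on edge]
    (6,3)@(13, 7): e=[30,6,18] → #
    (7,3)@(15, 7): e=[30,24,0] → ·  [on edge]
    (4,4)@(9, 9): e=[18,0,36] → #  [on edge]
    (5,4)@(11, 9): e=[18,18,18] → #
    (6,4)@(13, 9): e=[18,36,0] → ·  [on edge]
    (3,5)@(7, 11): e=[6,12,36] → #
    (5,5)@(11, 11): e=[6,48,0] → ·  [on edge]
    (3,6)@(7, 13): e=[-6,42,18] → ·
    (4,6)@(9, 13): e=[-6,60,0] → ·  [on edge]
    (3,7)@(7, 15): e=[-18,72,0] → ·  [on edge]
    (2,8)@(5, 17): e=[-30,84,0] → ·  [on edge]
    (1,9)@(3, 19): e=[-42,96,0] → ·  [on edge]
  covered (5 px):
    · · · · · · · · · ·
    · · · · · · · · · ·
    · · · · · · · · · ·
    · · · · · · # · · ·
    · · · · # # · · · ·
    · · · # # · · · · ·
    · · · · · · · · · ·
    · · · · · · · · · ·
    · · · · · · · · · ·
    · · · · · · · · · ·
T1:
  2·area = 28
  edge (2, 16)→(6, 2): d=(4,-14) top-left  bias=+0
  edge (6, 2)→(8, 2): d=(2,0) top-left  bias=+0
  edge (8, 2)→(2, 16): d=(-6,14) right/bottom  bias=-1
    (3,1)@(7, 3): e=[18,2,8] → #
    (4,1)@(9, 3): e=[46,2,-20] → ·
    (3,2)@(7, 5): e=[26,6,-4] → ·
    (2,3)@(5, 7): e=[6,10,12] → #
    (3,3)@(7, 7): e=[34,10,-16] → ·
    (2,4)@(5, 9): e=[14,14,0] → ·  [on edge]
    (1,6)@(3, 13): e=[2,22,4] → #
    (2,6)@(5, 13): e=[30,22,-24] → ·
    (1,7)@(3, 15): e=[10,26,-8] → ·
  covered (3 px):
    · · · · · · · · · ·
    · · · # · · · · · ·
    · · · · · · · · · ·
    · · # · · · · · · ·
    · · · · · · · · · ·
    · · · · · · · · · ·
    · # · · · · · · · ·
    · · · · · · · · · ·
    · · · · · · · · · ·
    · · · · · · · · · ·
T2:
  2·area = 28  (B↔C swapped to make it positive)
  edge (10, 7)→(6, 10): d=(-4,3) right/bottom  bias=-1
  edge (6, 10)→(10, 0): d=(4,-10) top-left  bias=+0
  edge (10, 0)→(10, 7): d=(0,7) right/bottom  bias=-1
    (4,1)@(9, 3): e=[19,2,7] → #
    (5,1)@(11, 3): e=[13,22,-7] → ·
    (4,2)@(9, 5): e=[11,10,7] → #
    (5,2)@(11, 5): e=[5,30,-7] → ·
    (4,3)@(9, 7): e=[3,18,7] → #
    (5,3)@(11, 7): e=[-3,38,-7] → ·
    (3,4)@(7, 9): e=[1,6,21] → #
    (4,4)@(9, 9): e=[-5,26,7] → ·
    (3,5)@(7, 11): e=[-7,14,21] → ·
  covered (4 px):
    · · · · · · · · · ·
    · · · · # · · · · ·
    · · · · # · · · · ·
    · · · · # · · · · ·
    · · · # · · · · · ·
    · · · · · · · · · ·
    · · · · · · · · · ·
    · · · · · · · · · ·
    · · · · · · · · · ·
    · · · · · · · · · ·

Result: [[3,1],[2,3],[1,6]]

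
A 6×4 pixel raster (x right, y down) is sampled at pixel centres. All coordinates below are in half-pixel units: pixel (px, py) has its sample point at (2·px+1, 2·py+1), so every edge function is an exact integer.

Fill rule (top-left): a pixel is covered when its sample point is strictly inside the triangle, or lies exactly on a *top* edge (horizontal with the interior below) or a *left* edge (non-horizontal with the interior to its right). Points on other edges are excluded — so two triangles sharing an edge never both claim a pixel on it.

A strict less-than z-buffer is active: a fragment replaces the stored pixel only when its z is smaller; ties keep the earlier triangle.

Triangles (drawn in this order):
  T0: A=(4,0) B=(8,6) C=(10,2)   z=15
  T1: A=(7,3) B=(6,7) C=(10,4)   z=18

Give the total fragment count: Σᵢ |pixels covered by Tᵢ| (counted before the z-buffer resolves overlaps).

T0:
  2·area = 28  (B↔C swapped to make it positive)
  edge (4, 0)→(10, 2): d=(6,2) right/bottom  bias=-1
  edge (10, 2)→(8, 6): d=(-2,4) right/bottom  bias=-1
  edge (8, 6)→(4, 0): d=(-4,-6) top-left  bias=+0
    (2,0)@(5, 1): e=[4,22,2] → X
    (3,0)@(7, 1): e=[0,14,14] → .  [on edge]
    (2,1)@(5, 3): e=[16,18,-6] → .
    (3,1)@(7, 3): e=[12,10,6] → X
    (4,1)@(9, 3): e=[8,2,18] → X
    (5,1)@(11, 3): e=[4,-6,30] → .
    (3,2)@(7, 5): e=[24,6,-2] → .
    (4,2)@(9, 5): e=[20,-2,10] → .
  covered (3 px):
    . . X . . .
    . . . X X .
    . . . . . .
    . . . . . .
T1:
  2·area = 13  (B↔C swapped to make it positive)
  edge (7, 3)→(10, 4): d=(3,1) right/bottom  bias=-1
  edge (10, 4)→(6, 7): d=(-4,3) right/bottom  bias=-1
  edge (6, 7)→(7, 3): d=(1,-4) top-left  bias=+0
    (0,0)@(1, 1): e=[0,39,-26] → .  [on edge]
    (3,1)@(7, 3): e=[0,13,0] → .  [on edge]
    (3,2)@(7, 5): e=[6,5,2] → X
    (4,2)@(9, 5): e=[4,-1,10] → .
    (3,3)@(7, 7): e=[12,-3,4] → .
  covered (1 px):
    . . . . . .
    . . . . . .
    . . . X . .
    . . . . . .

Result: 4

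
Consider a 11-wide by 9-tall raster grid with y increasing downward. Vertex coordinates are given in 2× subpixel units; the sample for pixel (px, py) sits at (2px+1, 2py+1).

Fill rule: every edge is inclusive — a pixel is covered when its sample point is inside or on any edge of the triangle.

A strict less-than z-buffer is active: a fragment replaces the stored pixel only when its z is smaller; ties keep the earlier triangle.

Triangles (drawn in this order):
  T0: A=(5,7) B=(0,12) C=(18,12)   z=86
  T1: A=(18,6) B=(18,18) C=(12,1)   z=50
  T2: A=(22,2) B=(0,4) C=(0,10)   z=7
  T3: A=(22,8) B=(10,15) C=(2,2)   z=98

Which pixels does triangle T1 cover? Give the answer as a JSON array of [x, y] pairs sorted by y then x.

T0:
  2·area = 90  (B↔C swapped to make it positive)
  edge (5, 7)→(18, 12): d=(13,5) inclusive
  edge (18, 12)→(0, 12): d=(-18,0) inclusive
  edge (0, 12)→(5, 7): d=(5,-5) inclusive
    (5,0)@(11, 1): e=[-108,198,0] → .  [on edge]
    (4,1)@(9, 3): e=[-72,162,0] → .  [on edge]
    (3,2)@(7, 5): e=[-36,126,0] → .  [on edge]
    (2,3)@(5, 7): e=[0,90,0] → X  [on edge]
    (3,3)@(7, 7): e=[-10,90,10] → .
    (1,4)@(3, 9): e=[36,54,0] → X  [on edge]
    (3,4)@(7, 9): e=[16,54,20] → X
    (4,4)@(9, 9): e=[6,54,30] → X
    (5,4)@(11, 9): e=[-4,54,40] → .
    (0,5)@(1, 11): e=[72,18,0] → X  [on edge]
    (5,5)@(11, 11): e=[22,18,50] → X
    (6,5)@(13, 11): e=[12,18,60] → X
  covered (13 px):
    . . . . . . . . . . .
    . . . . . . . . . . .
    . . . . . . . . . . .
    . . X . . . . . . . .
    . X X X X . . . . . .
    X X X X X X X X . . .
    . . . . . . . . . . .
    . . . . . . . . . . .
    . . . . . . . . . . .
T1:
  2·area = 72
  edge (18, 6)→(18, 18): d=(0,12) inclusive
  edge (18, 18)→(12, 1): d=(-6,-17) inclusive
  edge (12, 1)→(18, 6): d=(6,5) inclusive
    (6,1)@(13, 3): e=[60,5,7] → X
    (7,1)@(15, 3): e=[36,39,-3] → .
    (6,2)@(13, 5): e=[60,-7,19] → .
    (7,2)@(15, 5): e=[36,27,9] → X
    (8,2)@(17, 5): e=[12,61,-1] → .
    (7,3)@(15, 7): e=[36,15,21] → X
    (8,3)@(17, 7): e=[12,49,11] → X
    (9,3)@(19, 7): e=[-12,83,1] → .
    (7,4)@(15, 9): e=[36,3,33] → X
    (9,4)@(19, 9): e=[-12,71,13] → .
    (7,5)@(15, 11): e=[36,-9,45] → .
    (8,5)@(17, 11): e=[12,25,35] → X
  covered (9 px):
    . . . . . . . . . . .
    . . . . . . X . . . .
    . . . . . . . X . . .
    . . . . . . . X X . .
    . . . . . . . X X . .
    . . . . . . . . X . .
    . . . . . . . . X . .
    . . . . . . . . X . .
    . . . . . . . . . . .
T2:
  2·area = 132  (B↔C swapped to make it positive)
  edge (22, 2)→(0, 10): d=(-22,8) inclusive
  edge (0, 10)→(0, 4): d=(0,-6) inclusive
  edge (0, 4)→(22, 2): d=(22,-2) inclusive
    (5,1)@(11, 3): e=[66,66,0] → X  [on edge]
    (6,1)@(13, 3): e=[50,78,4] → X
    (7,1)@(15, 3): e=[34,90,8] → X
    (8,1)@(17, 3): e=[18,102,12] → X
    (9,1)@(19, 3): e=[2,114,16] → X
    (10,1)@(21, 3): e=[-14,126,20] → .
    (0,2)@(1, 5): e=[102,6,24] → X
    (1,2)@(3, 5): e=[86,18,28] → X
    (2,2)@(5, 5): e=[70,30,32] → X
    (3,2)@(7, 5): e=[54,42,36] → X
    (4,2)@(9, 5): e=[38,54,40] → X
    (7,2)@(15, 5): e=[-10,90,52] → .
  covered (17 px):
    . . . . . . . . . . .
    . . . . . X X X X X .
    X X X X X X X . . . .
    X X X X . . . . . . .
    X . . . . . . . . . .
    . . . . . . . . . . .
    . . . . . . . . . . .
    . . . . . . . . . . .
    . . . . . . . . . . .
T3:
  2·area = 212
  edge (22, 8)→(10, 15): d=(-12,7) inclusive
  edge (10, 15)→(2, 2): d=(-8,-13) inclusive
  edge (2, 2)→(22, 8): d=(20,6) inclusive
    (1,1)@(3, 3): e=[193,5,14] → X
    (2,1)@(5, 3): e=[179,31,2] → X
    (3,1)@(7, 3): e=[165,57,-10] → .
    (1,2)@(3, 5): e=[169,-11,54] → .
    (2,2)@(5, 5): e=[155,15,42] → X
    (3,2)@(7, 5): e=[141,41,30] → X
    (4,2)@(9, 5): e=[127,67,18] → X
    (5,2)@(11, 5): e=[113,93,6] → X
    (6,2)@(13, 5): e=[99,119,-6] → .
    (2,3)@(5, 7): e=[131,-1,82] → .
    (3,3)@(7, 7): e=[117,25,70] → X
    (6,3)@(13, 7): e=[75,103,34] → X
  covered (26 px):
    . . . . . . . . . . .
    . X X . . . . . . . .
    . . X X X X . . . . .
    . . . X X X X X X . .
    . . . X X X X X X X .
    . . . . X X X X . . .
    . . . . X X X . . . .
    . . . . . . . . . . .
    . . . . . . . . . . .

Answer: [[6,1],[7,2],[7,3],[8,3],[7,4],[8,4],[8,5],[8,6],[8,7]]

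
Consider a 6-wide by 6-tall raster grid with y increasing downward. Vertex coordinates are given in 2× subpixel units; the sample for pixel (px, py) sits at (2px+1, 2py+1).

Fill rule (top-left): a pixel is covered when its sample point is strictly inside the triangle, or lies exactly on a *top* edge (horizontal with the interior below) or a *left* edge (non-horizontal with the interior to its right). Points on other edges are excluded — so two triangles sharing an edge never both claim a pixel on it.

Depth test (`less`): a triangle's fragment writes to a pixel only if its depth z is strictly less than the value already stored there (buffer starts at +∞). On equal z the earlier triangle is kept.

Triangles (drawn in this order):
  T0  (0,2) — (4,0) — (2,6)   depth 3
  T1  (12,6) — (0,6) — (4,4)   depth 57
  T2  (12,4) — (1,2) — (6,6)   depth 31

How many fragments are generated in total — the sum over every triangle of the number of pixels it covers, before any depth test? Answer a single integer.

T0:
  2·area = 20
  edge (0, 2)→(4, 0): d=(4,-2) top-left  bias=+0
  edge (4, 0)→(2, 6): d=(-2,6) right/bottom  bias=-1
  edge (2, 6)→(0, 2): d=(-2,-4) top-left  bias=+0
    (1,0)@(3, 1): e=[2,4,14] → #
    (2,0)@(5, 1): e=[6,-8,22] → ·
    (0,1)@(1, 3): e=[6,12,2] → #
    (1,1)@(3, 3): e=[10,0,10] → ·  [on edge]
    (0,2)@(1, 5): e=[14,8,-2] → ·
    (0,4)@(1, 9): e=[30,0,-10] → ·  [on edge]
  covered (2 px):
    · # · · · ·
    # · · · · ·
    · · · · · ·
    · · · · · ·
    · · · · · ·
    · · · · · ·
T1:
  2·area = 24
  edge (12, 6)→(0, 6): d=(-12,0) right/bottom  bias=-1
  edge (0, 6)→(4, 4): d=(4,-2) top-left  bias=+0
  edge (4, 4)→(12, 6): d=(8,2) right/bottom  bias=-1
    (1,2)@(3, 5): e=[12,2,10] → #
    (2,2)@(5, 5): e=[12,6,6] → #
    (3,2)@(7, 5): e=[12,10,2] → #
    (4,2)@(9, 5): e=[12,14,-2] → ·
    (1,3)@(3, 7): e=[-12,10,26] → ·
    (2,3)@(5, 7): e=[-12,14,22] → ·
    (3,3)@(7, 7): e=[-12,18,18] → ·
  covered (3 px):
    · · · · · ·
    · · · · · ·
    · # # # · ·
    · · · · · ·
    · · · · · ·
    · · · · · ·
T2:
  2·area = 34  (B↔C swapped to make it positive)
  edge (12, 4)→(6, 6): d=(-6,2) right/bottom  bias=-1
  edge (6, 6)→(1, 2): d=(-5,-4) top-left  bias=+0
  edge (1, 2)→(12, 4): d=(11,2) right/bottom  bias=-1
    (1,1)@(3, 3): e=[24,3,7] → #
    (2,1)@(5, 3): e=[20,11,3] → #
    (3,1)@(7, 3): e=[16,19,-1] → ·
    (1,2)@(3, 5): e=[12,-7,29] → ·
    (2,2)@(5, 5): e=[8,1,25] → #
    (3,2)@(7, 5): e=[4,9,21] → #
    (4,2)@(9, 5): e=[0,17,17] → ·  [on edge]
    (1,3)@(3, 7): e=[0,-17,51] → ·  [on edge]
    (2,3)@(5, 7): e=[-4,-9,47] → ·
    (3,3)@(7, 7): e=[-8,-1,43] → ·
  covered (4 px):
    · · · · · ·
    · # # · · ·
    · · # # · ·
    · · · · · ·
    · · · · · ·
    · · · · · ·

Answer: 9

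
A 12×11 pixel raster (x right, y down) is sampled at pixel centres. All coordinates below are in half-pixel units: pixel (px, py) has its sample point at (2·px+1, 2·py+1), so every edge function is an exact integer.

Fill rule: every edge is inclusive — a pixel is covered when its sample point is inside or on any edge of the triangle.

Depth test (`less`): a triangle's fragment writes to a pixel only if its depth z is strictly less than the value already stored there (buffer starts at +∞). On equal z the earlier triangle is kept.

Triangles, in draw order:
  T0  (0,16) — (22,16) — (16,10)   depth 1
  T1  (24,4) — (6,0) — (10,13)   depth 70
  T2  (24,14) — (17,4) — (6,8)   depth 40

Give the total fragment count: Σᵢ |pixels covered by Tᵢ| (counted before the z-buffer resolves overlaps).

T0:
  2·area = 132  (B↔C swapped to make it positive)
  edge (0, 16)→(16, 10): d=(16,-6) inclusive
  edge (16, 10)→(22, 16): d=(6,6) inclusive
  edge (22, 16)→(0, 16): d=(-22,0) inclusive
    (3,0)@(7, 1): e=[-198,0,330] → ·  [on edge]
    (4,1)@(9, 3): e=[-154,0,286] → ·  [on edge]
    (5,2)@(11, 5): e=[-110,0,242] → ·  [on edge]
    (6,3)@(13, 7): e=[-66,0,198] → ·  [on edge]
    (7,4)@(15, 9): e=[-22,0,154] → ·  [on edge]
    (7,5)@(15, 11): e=[10,12,110] → #
    (8,5)@(17, 11): e=[22,0,110] → #  [on edge]
    (9,5)@(19, 11): e=[34,-12,110] → ·
    (4,6)@(9, 13): e=[6,60,66] → #
    (5,6)@(11, 13): e=[18,48,66] → #
    (6,6)@(13, 13): e=[30,36,66] → #
    (9,6)@(19, 13): e=[66,0,66] → #  [on edge]
    (10,7)@(21, 15): e=[110,0,22] → #  [on edge]
    (11,8)@(23, 17): e=[154,0,-22] → ·  [on edge]
  covered (18 px):
    · · · · · · · · · · · ·
    · · · · · · · · · · · ·
    · · · · · · · · · · · ·
    · · · · · · · · · · · ·
    · · · · · · · · · · · ·
    · · · · · · · # # · · ·
    · · · · # # # # # # · ·
    · # # # # # # # # # # ·
    · · · · · · · · · · · ·
    · · · · · · · · · · · ·
    · · · · · · · · · · · ·
T1:
  2·area = 218  (B↔C swapped to make it positive)
  edge (24, 4)→(10, 13): d=(-14,9) inclusive
  edge (10, 13)→(6, 0): d=(-4,-13) inclusive
  edge (6, 0)→(24, 4): d=(18,4) inclusive
    (3,0)@(7, 1): e=[195,9,14] → #
    (4,0)@(9, 1): e=[177,35,6] → #
    (5,0)@(11, 1): e=[159,61,-2] → ·
    (3,1)@(7, 3): e=[167,1,50] → #
    (5,1)@(11, 3): e=[131,53,34] → #
    (6,1)@(13, 3): e=[113,79,26] → #
    (7,1)@(15, 3): e=[95,105,18] → #
    (8,1)@(17, 3): e=[77,131,10] → #
    (9,1)@(19, 3): e=[59,157,2] → #
    (10,1)@(21, 3): e=[41,183,-6] → ·
    (3,2)@(7, 5): e=[139,-7,86] → ·
    (4,2)@(9, 5): e=[121,19,78] → #
  covered (28 px):
    · · · # # · · · · · · ·
    · · · # # # # # # # · ·
    · · · · # # # # # # # ·
    · · · · # # # # # # · ·
    · · · · # # # # · · · ·
    · · · · · # # · · · · ·
    · · · · · · · · · · · ·
    · · · · · · · · · · · ·
    · · · · · · · · · · · ·
    · · · · · · · · · · · ·
    · · · · · · · · · · · ·
T2:
  2·area = 138  (B↔C swapped to make it positive)
  edge (24, 14)→(6, 8): d=(-18,-6) inclusive
  edge (6, 8)→(17, 4): d=(11,-4) inclusive
  edge (17, 4)→(24, 14): d=(7,10) inclusive
    (7,2)@(15, 5): e=[108,3,27] → #
    (8,2)@(17, 5): e=[120,11,7] → #
    (9,2)@(19, 5): e=[132,19,-13] → ·
    (1,3)@(3, 7): e=[0,-23,161] → ·  [on edge]
    (4,3)@(9, 7): e=[36,1,101] → #
    (5,3)@(11, 7): e=[48,9,81] → #
    (6,3)@(13, 7): e=[60,17,61] → #
    (9,3)@(19, 7): e=[96,41,1] → #
    (10,3)@(21, 7): e=[108,49,-19] → ·
    (4,4)@(9, 9): e=[0,23,115] → #  [on edge]
    (10,4)@(21, 9): e=[72,71,-5] → ·
    (4,5)@(9, 11): e=[-36,45,129] → ·
    (7,5)@(15, 11): e=[0,69,69] → #  [on edge]
    (10,6)@(21, 13): e=[0,115,23] → #  [on edge]
  covered (20 px):
    · · · · · · · · · · · ·
    · · · · · · · · · · · ·
    · · · · · · · # # · · ·
    · · · · # # # # # # · ·
    · · · · # # # # # # · ·
    · · · · · · · # # # # ·
    · · · · · · · · · · # #
    · · · · · · · · · · · ·
    · · · · · · · · · · · ·
    · · · · · · · · · · · ·
    · · · · · · · · · · · ·

Final: 66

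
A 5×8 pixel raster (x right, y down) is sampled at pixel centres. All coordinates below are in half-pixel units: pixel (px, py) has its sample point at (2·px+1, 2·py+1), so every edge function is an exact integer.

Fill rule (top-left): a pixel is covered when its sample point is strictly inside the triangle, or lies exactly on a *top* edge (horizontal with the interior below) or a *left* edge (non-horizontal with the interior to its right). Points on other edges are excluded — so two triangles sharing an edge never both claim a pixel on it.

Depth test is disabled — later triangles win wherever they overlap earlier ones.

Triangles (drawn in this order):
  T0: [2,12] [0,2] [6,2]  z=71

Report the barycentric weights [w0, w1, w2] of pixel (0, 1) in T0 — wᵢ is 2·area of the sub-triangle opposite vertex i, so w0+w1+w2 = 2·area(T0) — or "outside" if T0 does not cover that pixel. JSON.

T0:
  2·area = 60
  edge (2, 12)→(0, 2): d=(-2,-10) top-left  bias=+0
  edge (0, 2)→(6, 2): d=(6,0) top-left  bias=+0
  edge (6, 2)→(2, 12): d=(-4,10) right/bottom  bias=-1
    (0,1)@(1, 3): e=[8,6,46] → X
    (1,1)@(3, 3): e=[28,6,26] → X
    (2,1)@(5, 3): e=[48,6,6] → X
    (3,1)@(7, 3): e=[68,6,-14] → .
    (0,2)@(1, 5): e=[4,18,38] → X
    (2,2)@(5, 5): e=[44,18,-2] → .
    (0,3)@(1, 7): e=[0,30,30] → X  [on edge]
    (2,3)@(5, 7): e=[40,30,-10] → .
    (0,4)@(1, 9): e=[-4,42,22] → .
    (1,4)@(3, 9): e=[16,42,2] → X
    (2,4)@(5, 9): e=[36,42,-18] → .
    (1,5)@(3, 11): e=[12,54,-6] → .
  covered (8 px):
    . . . . .
    X X X . .
    X X . . .
    X X . . .
    . X . . .
    . . . . .
    . . . . .
    . . . . .

Answer: [6,46,8]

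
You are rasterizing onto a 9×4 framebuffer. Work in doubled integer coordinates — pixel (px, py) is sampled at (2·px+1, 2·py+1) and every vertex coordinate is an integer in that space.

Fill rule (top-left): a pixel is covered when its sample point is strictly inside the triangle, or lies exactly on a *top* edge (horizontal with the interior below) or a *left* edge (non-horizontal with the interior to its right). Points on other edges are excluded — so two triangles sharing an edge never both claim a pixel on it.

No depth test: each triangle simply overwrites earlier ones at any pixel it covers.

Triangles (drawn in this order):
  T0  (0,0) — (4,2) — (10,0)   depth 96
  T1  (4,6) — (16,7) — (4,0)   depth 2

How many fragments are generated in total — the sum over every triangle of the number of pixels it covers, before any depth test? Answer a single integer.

T0:
  2·area = 20  (B↔C swapped to make it positive)
  edge (0, 0)→(10, 0): d=(10,0) top-left  bias=+0
  edge (10, 0)→(4, 2): d=(-6,2) right/bottom  bias=-1
  edge (4, 2)→(0, 0): d=(-4,-2) top-left  bias=+0
    (1,0)@(3, 1): e=[10,8,2] → X
    (2,0)@(5, 1): e=[10,4,6] → X
    (3,0)@(7, 1): e=[10,0,10] → .  [on edge]
    (0,1)@(1, 3): e=[30,0,-10] → .  [on edge]
    (1,1)@(3, 3): e=[30,-4,-6] → .
    (2,1)@(5, 3): e=[30,-8,-2] → .
  covered (2 px):
    . X X . . . . . .
    . . . . . . . . .
    . . . . . . . . .
    . . . . . . . . .
T1:
  2·area = 72  (B↔C swapped to make it positive)
  edge (4, 6)→(4, 0): d=(0,-6) top-left  bias=+0
  edge (4, 0)→(16, 7): d=(12,7) right/bottom  bias=-1
  edge (16, 7)→(4, 6): d=(-12,-1) top-left  bias=+0
    (2,0)@(5, 1): e=[6,5,61] → X
    (3,0)@(7, 1): e=[18,-9,63] → .
    (2,1)@(5, 3): e=[6,29,37] → X
    (3,1)@(7, 3): e=[18,15,39] → X
    (4,1)@(9, 3): e=[30,1,41] → X
    (5,1)@(11, 3): e=[42,-13,43] → .
    (2,2)@(5, 5): e=[6,53,13] → X
    (5,2)@(11, 5): e=[42,11,19] → X
    (6,2)@(13, 5): e=[54,-3,21] → .
    (2,3)@(5, 7): e=[6,77,-11] → .
    (3,3)@(7, 7): e=[18,63,-9] → .
    (4,3)@(9, 7): e=[30,49,-7] → .
  covered (8 px):
    . . X . . . . . .
    . . X X X . . . .
    . . X X X X . . .
    . . . . . . . . .

Result: 10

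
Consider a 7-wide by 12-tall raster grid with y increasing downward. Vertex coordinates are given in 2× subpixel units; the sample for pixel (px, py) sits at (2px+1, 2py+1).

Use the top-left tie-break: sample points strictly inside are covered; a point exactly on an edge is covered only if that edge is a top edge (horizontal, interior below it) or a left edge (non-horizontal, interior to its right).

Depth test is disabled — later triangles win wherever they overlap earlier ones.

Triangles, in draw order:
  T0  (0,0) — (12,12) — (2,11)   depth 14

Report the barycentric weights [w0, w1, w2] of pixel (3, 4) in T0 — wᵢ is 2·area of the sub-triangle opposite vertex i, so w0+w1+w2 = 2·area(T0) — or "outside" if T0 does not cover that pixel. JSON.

T0:
  2·area = 108
  edge (0, 0)→(12, 12): d=(12,12) right/bottom  bias=-1
  edge (12, 12)→(2, 11): d=(-10,-1) top-left  bias=+0
  edge (2, 11)→(0, 0): d=(-2,-11) top-left  bias=+0
    (0,0)@(1, 1): e=[0,99,9] → .  [on edge]
    (0,1)@(1, 3): e=[24,79,5] → X
    (1,1)@(3, 3): e=[0,81,27] → .  [on edge]
    (0,2)@(1, 5): e=[48,59,1] → X
    (1,2)@(3, 5): e=[24,61,23] → X
    (2,2)@(5, 5): e=[0,63,45] → .  [on edge]
    (0,3)@(1, 7): e=[72,39,-3] → .
    (1,3)@(3, 7): e=[48,41,19] → X
    (2,3)@(5, 7): e=[24,43,41] → X
    (3,3)@(7, 7): e=[0,45,63] → .  [on edge]
    (1,4)@(3, 9): e=[72,21,15] → X
    (3,4)@(7, 9): e=[24,25,59] → X
    (4,4)@(9, 9): e=[0,27,81] → .  [on edge]
    (5,5)@(11, 11): e=[0,9,99] → .  [on edge]
    (6,6)@(13, 13): e=[0,-9,117] → .  [on edge]
  covered (12 px):
    . . . . . . .
    X . . . . . .
    X X . . . . .
    . X X . . . .
    . X X X . . .
    . X X X X . .
    . . . . . . .
    . . . . . . .
    . . . . . . .
    . . . . . . .
    . . . . . . .
    . . . . . . .

Result: [25,59,24]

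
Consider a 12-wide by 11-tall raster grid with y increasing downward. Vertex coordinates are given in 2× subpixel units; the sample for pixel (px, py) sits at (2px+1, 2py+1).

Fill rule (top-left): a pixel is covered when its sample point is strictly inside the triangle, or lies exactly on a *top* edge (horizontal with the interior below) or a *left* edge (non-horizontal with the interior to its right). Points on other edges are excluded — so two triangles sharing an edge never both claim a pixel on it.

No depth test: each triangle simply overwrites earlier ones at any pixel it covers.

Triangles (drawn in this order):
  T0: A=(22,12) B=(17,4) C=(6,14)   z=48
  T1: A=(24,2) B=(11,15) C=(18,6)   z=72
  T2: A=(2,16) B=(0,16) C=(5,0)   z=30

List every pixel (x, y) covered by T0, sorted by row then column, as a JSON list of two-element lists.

T0:
  2·area = 138  (B↔C swapped to make it positive)
  edge (22, 12)→(6, 14): d=(-16,2) right/bottom  bias=-1
  edge (6, 14)→(17, 4): d=(11,-10) top-left  bias=+0
  edge (17, 4)→(22, 12): d=(5,8) right/bottom  bias=-1
    (8,2)@(17, 5): e=[122,11,5] → X
    (9,2)@(19, 5): e=[118,31,-11] → .
    (7,3)@(15, 7): e=[94,13,31] → X
    (9,3)@(19, 7): e=[86,53,-1] → .
    (6,4)@(13, 9): e=[66,15,57] → X
    (9,4)@(19, 9): e=[54,75,9] → X
    (10,4)@(21, 9): e=[50,95,-7] → .
    (5,5)@(11, 11): e=[38,17,83] → X
    (10,5)@(21, 11): e=[18,117,3] → X
    (11,5)@(23, 11): e=[14,137,-13] → .
    (4,6)@(9, 13): e=[10,19,109] → X
    (7,6)@(15, 13): e=[-2,79,61] → .
  covered (16 px):
    . . . . . . . . . . . .
    . . . . . . . . . . . .
    . . . . . . . . X . . .
    . . . . . . . X X . . .
    . . . . . . X X X X . .
    . . . . . X X X X X X .
    . . . . X X X . . . . .
    . . . . . . . . . . . .
    . . . . . . . . . . . .
    . . . . . . . . . . . .
    . . . . . . . . . . . .
T1:
  2·area = 26
  edge (24, 2)→(11, 15): d=(-13,13) right/bottom  bias=-1
  edge (11, 15)→(18, 6): d=(7,-9) top-left  bias=+0
  edge (18, 6)→(24, 2): d=(6,-4) top-left  bias=+0
    (11,1)@(23, 3): e=[0,24,2] → .  [on edge]
    (10,2)@(21, 5): e=[0,20,6] → .  [on edge]
    (9,3)@(19, 7): e=[0,16,10] → .  [on edge]
    (8,4)@(17, 9): e=[0,12,14] → .  [on edge]
    (7,5)@(15, 11): e=[0,8,18] → .  [on edge]
    (6,6)@(13, 13): e=[0,4,22] → .  [on edge]
    (5,7)@(11, 15): e=[0,0,26] → .  [on edge]
    (4,8)@(9, 17): e=[0,-4,30] → .  [on edge]
    (3,9)@(7, 19): e=[0,-8,34] → .  [on edge]
    (2,10)@(5, 21): e=[0,-12,38] → .  [on edge]
  covered (0 px):
    . . . . . . . . . . . .
    . . . . . . . . . . . .
    . . . . . . . . . . . .
    . . . . . . . . . . . .
    . . . . . . . . . . . .
    . . . . . . . . . . . .
    . . . . . . . . . . . .
    . . . . . . . . . . . .
    . . . . . . . . . . . .
    . . . . . . . . . . . .
    . . . . . . . . . . . .
T2:
  2·area = 32
  edge (2, 16)→(0, 16): d=(-2,0) right/bottom  bias=-1
  edge (0, 16)→(5, 0): d=(5,-16) top-left  bias=+0
  edge (5, 0)→(2, 16): d=(-3,16) right/bottom  bias=-1
    (1,3)@(3, 7): e=[18,3,11] → X
    (2,3)@(5, 7): e=[18,35,-21] → .
    (1,4)@(3, 9): e=[14,13,5] → X
    (2,4)@(5, 9): e=[14,45,-27] → .
    (1,5)@(3, 11): e=[10,23,-1] → .
    (0,6)@(1, 13): e=[6,1,25] → X
    (1,6)@(3, 13): e=[6,33,-7] → .
    (0,7)@(1, 15): e=[2,11,19] → X
    (1,7)@(3, 15): e=[2,43,-13] → .
    (0,8)@(1, 17): e=[-2,21,13] → .
  covered (4 px):
    . . . . . . . . . . . .
    . . . . . . . . . . . .
    . . . . . . . . . . . .
    . X . . . . . . . . . .
    . X . . . . . . . . . .
    . . . . . . . . . . . .
    X . . . . . . . . . . .
    X . . . . . . . . . . .
    . . . . . . . . . . . .
    . . . . . . . . . . . .
    . . . . . . . . . . . .

Result: [[8,2],[7,3],[8,3],[6,4],[7,4],[8,4],[9,4],[5,5],[6,5],[7,5],[8,5],[9,5],[10,5],[4,6],[5,6],[6,6]]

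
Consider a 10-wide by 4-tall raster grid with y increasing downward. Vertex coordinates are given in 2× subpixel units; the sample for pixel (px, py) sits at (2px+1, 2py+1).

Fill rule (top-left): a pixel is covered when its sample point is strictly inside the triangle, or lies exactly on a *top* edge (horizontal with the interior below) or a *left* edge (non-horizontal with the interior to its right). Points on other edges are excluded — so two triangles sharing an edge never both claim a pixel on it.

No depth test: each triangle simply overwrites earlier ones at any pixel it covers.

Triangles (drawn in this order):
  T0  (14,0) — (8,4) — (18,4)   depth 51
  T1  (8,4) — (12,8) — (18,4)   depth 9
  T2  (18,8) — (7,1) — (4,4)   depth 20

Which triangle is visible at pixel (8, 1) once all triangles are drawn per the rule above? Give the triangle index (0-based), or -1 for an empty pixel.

T0:
  2·area = 40  (B↔C swapped to make it positive)
  edge (14, 0)→(18, 4): d=(4,4) right/bottom  bias=-1
  edge (18, 4)→(8, 4): d=(-10,0) right/bottom  bias=-1
  edge (8, 4)→(14, 0): d=(6,-4) top-left  bias=+0
    (6,0)@(13, 1): e=[8,30,2] → #
    (7,0)@(15, 1): e=[0,30,10] → ·  [on edge]
    (5,1)@(11, 3): e=[24,10,6] → #
    (7,1)@(15, 3): e=[8,10,22] → #
    (8,1)@(17, 3): e=[0,10,30] → ·  [on edge]
    (5,2)@(11, 5): e=[32,-10,18] → ·
    (6,2)@(13, 5): e=[24,-10,26] → ·
    (7,2)@(15, 5): e=[16,-10,34] → ·
    (9,2)@(19, 5): e=[0,-10,50] → ·  [on edge]
  covered (4 px):
    · · · · · · # · · ·
    · · · · · # # # · ·
    · · · · · · · · · ·
    · · · · · · · · · ·
T1:
  2·area = 40  (B↔C swapped to make it positive)
  edge (8, 4)→(18, 4): d=(10,0) top-left  bias=+0
  edge (18, 4)→(12, 8): d=(-6,4) right/bottom  bias=-1
  edge (12, 8)→(8, 4): d=(-4,-4) top-left  bias=+0
    (2,0)@(5, 1): e=[-30,70,0] → ·  [on edge]
    (3,1)@(7, 3): e=[-10,50,0] → ·  [on edge]
    (4,2)@(9, 5): e=[10,30,0] → #  [on edge]
    (5,2)@(11, 5): e=[10,22,8] → #
    (6,2)@(13, 5): e=[10,14,16] → #
    (7,2)@(15, 5): e=[10,6,24] → #
    (8,2)@(17, 5): e=[10,-2,32] → ·
    (4,3)@(9, 7): e=[30,18,-8] → ·
    (5,3)@(11, 7): e=[30,10,0] → #  [on edge]
    (7,3)@(15, 7): e=[30,-6,16] → ·
  covered (6 px):
    · · · · · · · · · ·
    · · · · · · · · · ·
    · · · · # # # # · ·
    · · · · · # # · · ·
T2:
  2·area = 54  (B↔C swapped to make it positive)
  edge (18, 8)→(4, 4): d=(-14,-4) top-left  bias=+0
  edge (4, 4)→(7, 1): d=(3,-3) top-left  bias=+0
  edge (7, 1)→(18, 8): d=(11,7) right/bottom  bias=-1
    (3,0)@(7, 1): e=[54,0,0] → ·  [on edge]
    (2,1)@(5, 3): e=[18,0,36] → #  [on edge]
    (3,1)@(7, 3): e=[26,6,22] → #
    (4,1)@(9, 3): e=[34,12,8] → #
    (5,1)@(11, 3): e=[42,18,-6] → ·
    (1,2)@(3, 5): e=[-18,0,72] → ·  [on edge]
    (2,2)@(5, 5): e=[-10,6,58] → ·
    (3,2)@(7, 5): e=[-2,12,44] → ·
    (4,2)@(9, 5): e=[6,18,30] → #
    (5,2)@(11, 5): e=[14,24,16] → #
    (6,2)@(13, 5): e=[22,30,2] → #
    (7,2)@(15, 5): e=[30,36,-12] → ·
    (0,3)@(1, 7): e=[-54,0,108] → ·  [on edge]
  covered (7 px):
    · · · · · · · · · ·
    · · # # # · · · · ·
    · · · · # # # · · ·
    · · · · · · · # · ·

Z-buffer (winner per pixel, '.' = empty):
  . . . . . . 0 . . .
  . . 2 2 2 0 0 0 . .
  . . . . 2 2 2 1 . .
  . . . . . 1 1 2 . .

Final: -1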